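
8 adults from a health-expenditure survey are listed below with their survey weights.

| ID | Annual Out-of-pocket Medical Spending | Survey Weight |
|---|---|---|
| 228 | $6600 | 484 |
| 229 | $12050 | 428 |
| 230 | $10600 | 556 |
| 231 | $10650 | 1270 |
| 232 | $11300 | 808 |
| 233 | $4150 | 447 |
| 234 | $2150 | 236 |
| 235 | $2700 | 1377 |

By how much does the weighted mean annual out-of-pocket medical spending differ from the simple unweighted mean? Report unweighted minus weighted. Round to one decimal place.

-142.1

Unweighted sum = 6600 + 12050 + 10600 + 10650 + 11300 + 4150 + 2150 + 2700 = 60200
Unweighted mean = 60200 / 8 = 7525
Weighted sum = 6600×484 + 12050×428 + 10600×556 + 10650×1270 + 11300×808 + 4150×447 + 2150×236 + 2700×1377
  = 3194400 + 5157400 + 5893600 + 13525500 + 9130400 + 1855050 + 507400 + 3717900 = 42981650
Sum of weights = 484 + 428 + 556 + 1270 + 808 + 447 + 236 + 1377 = 5606
Weighted mean = 42981650 / 5606 = 7667.0799
Difference (unweighted minus weighted) = -142.07991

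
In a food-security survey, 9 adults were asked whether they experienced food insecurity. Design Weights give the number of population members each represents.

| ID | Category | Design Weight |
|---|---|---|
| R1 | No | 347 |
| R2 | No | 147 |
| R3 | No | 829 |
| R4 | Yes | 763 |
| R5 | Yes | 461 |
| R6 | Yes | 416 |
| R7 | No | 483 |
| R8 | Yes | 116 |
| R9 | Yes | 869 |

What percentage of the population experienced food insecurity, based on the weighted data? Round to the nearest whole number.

59

Sum of weights for 'Yes' = 763 + 461 + 416 + 116 + 869 = 2625
Total weight = 347 + 147 + 829 + 763 + 461 + 416 + 483 + 116 + 869 = 4431
Weighted proportion = 2625 / 4431 = 0.59241706 → 59.241706%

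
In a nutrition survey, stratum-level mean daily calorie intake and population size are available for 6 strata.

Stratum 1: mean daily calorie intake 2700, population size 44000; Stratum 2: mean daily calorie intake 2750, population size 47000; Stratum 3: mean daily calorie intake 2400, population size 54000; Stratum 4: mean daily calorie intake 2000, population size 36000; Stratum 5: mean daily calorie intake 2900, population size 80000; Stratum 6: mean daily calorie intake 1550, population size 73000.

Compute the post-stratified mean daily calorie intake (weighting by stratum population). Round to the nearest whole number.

Σ Nₕ·x̄ₕ = 2700×44000 + 2750×47000 + 2400×54000 + 2000×36000 + 2900×80000 + 1550×73000
  = 794800000
Σ Nₕ = 44000 + 47000 + 54000 + 36000 + 80000 + 73000 = 334000
Overall mean = 794800000 / 334000 = 2379.6407

2380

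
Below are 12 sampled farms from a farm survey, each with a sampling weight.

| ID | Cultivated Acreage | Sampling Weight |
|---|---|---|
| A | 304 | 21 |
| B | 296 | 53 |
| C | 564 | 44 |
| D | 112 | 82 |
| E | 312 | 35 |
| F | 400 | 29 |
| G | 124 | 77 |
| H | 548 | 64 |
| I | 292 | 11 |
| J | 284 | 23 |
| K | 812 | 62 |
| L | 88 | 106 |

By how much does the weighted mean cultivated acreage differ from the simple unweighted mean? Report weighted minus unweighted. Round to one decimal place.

Unweighted sum = 304 + 296 + 564 + 112 + 312 + 400 + 124 + 548 + 292 + 284 + 812 + 88 = 4136
Unweighted mean = 4136 / 12 = 344.66667
Weighted sum = 304×21 + 296×53 + 564×44 + 112×82 + 312×35 + 400×29 + 124×77 + 548×64 + 292×11 + 284×23 + 812×62 + 88×106
  = 6384 + 15688 + 24816 + 9184 + 10920 + 11600 + 9548 + 35072 + 3212 + 6532 + 50344 + 9328 = 192628
Sum of weights = 21 + 53 + 44 + 82 + 35 + 29 + 77 + 64 + 11 + 23 + 62 + 106 = 607
Weighted mean = 192628 / 607 = 317.34432
Difference (weighted minus unweighted) = -27.32235

-27.3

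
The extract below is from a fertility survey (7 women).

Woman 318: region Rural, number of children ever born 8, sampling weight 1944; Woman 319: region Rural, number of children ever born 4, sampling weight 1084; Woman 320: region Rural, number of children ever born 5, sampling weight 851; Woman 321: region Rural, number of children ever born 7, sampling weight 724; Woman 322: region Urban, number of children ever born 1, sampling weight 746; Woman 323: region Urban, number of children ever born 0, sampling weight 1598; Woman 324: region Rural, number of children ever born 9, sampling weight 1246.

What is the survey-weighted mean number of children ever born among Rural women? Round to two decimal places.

Rural rows: 318, 319, 320, 321, 324
Weighted sum = 8×1944 + 4×1084 + 5×851 + 7×724 + 9×1246
  = 15552 + 4336 + 4255 + 5068 + 11214 = 40425
Sum of weights = 1944 + 1084 + 851 + 724 + 1246 = 5849
Weighted mean = 40425 / 5849 = 6.9114379

6.91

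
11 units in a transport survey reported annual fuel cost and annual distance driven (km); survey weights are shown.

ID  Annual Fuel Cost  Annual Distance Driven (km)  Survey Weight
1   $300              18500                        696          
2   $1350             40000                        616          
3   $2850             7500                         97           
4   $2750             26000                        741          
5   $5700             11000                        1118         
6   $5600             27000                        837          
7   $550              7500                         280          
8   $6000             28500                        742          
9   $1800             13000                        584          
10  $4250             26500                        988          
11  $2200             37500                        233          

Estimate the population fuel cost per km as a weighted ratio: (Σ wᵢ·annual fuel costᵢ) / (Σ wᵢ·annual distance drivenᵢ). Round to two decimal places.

0.16

Σ wᵢ·y = 300×696 + 1350×616 + 2850×97 + 2750×741 + 5700×1118 + 5600×837 + 550×280 + 6000×742 + 1800×584 + 4250×988 + 2200×233
  = 208800 + 831600 + 276450 + 2037750 + 6372600 + 4687200 + 154000 + 4452000 + 1051200 + 4199000 + 512600 = 24783200
Σ wᵢ·x = 18500×696 + 40000×616 + 7500×97 + 26000×741 + 11000×1118 + 27000×837 + 7500×280 + 28500×742 + 13000×584 + 26500×988 + 37500×233
  = 12876000 + 24640000 + 727500 + 19266000 + 12298000 + 22599000 + 2100000 + 21147000 + 7592000 + 26182000 + 8737500 = 158165000
Ratio = 24783200 / 158165000 = 0.15669206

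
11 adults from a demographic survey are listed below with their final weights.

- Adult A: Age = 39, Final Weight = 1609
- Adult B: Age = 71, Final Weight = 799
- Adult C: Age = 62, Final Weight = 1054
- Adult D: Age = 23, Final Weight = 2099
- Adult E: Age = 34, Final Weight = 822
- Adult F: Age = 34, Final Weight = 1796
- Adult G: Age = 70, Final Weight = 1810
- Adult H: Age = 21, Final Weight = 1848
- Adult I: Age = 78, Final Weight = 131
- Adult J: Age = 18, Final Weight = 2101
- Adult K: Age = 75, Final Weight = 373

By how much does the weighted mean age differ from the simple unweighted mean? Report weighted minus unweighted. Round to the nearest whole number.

-9

Unweighted sum = 39 + 71 + 62 + 23 + 34 + 34 + 70 + 21 + 78 + 18 + 75 = 525
Unweighted mean = 525 / 11 = 47.727273
Weighted sum = 563636
Sum of weights = 1609 + 799 + 1054 + 2099 + 822 + 1796 + 1810 + 1848 + 131 + 2101 + 373 = 14442
Weighted mean = 563636 / 14442 = 39.027559
Difference (weighted minus unweighted) = -8.6997142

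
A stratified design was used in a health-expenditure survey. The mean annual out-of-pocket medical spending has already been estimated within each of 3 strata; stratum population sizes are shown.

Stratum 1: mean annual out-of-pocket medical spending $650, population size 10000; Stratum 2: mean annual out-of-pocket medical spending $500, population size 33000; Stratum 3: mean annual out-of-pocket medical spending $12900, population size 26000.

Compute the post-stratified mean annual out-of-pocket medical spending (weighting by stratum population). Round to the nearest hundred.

5200

Σ Nₕ·x̄ₕ = 650×10000 + 500×33000 + 12900×26000
  = 6500000 + 16500000 + 335400000 = 358400000
Σ Nₕ = 69000
Overall mean = 358400000 / 69000 = 5194.2029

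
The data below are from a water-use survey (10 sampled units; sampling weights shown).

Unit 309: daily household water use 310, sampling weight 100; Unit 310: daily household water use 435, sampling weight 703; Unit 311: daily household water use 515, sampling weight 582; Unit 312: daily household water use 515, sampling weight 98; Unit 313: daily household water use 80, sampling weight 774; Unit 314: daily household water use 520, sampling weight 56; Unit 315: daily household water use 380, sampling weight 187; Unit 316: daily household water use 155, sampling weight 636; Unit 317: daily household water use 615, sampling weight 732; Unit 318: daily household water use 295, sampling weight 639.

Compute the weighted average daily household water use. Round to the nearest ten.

Weighted sum = 310×100 + 435×703 + 515×582 + 515×98 + 80×774 + 520×56 + 380×187 + 155×636 + 615×732 + 295×639
  = 31000 + 305805 + 299730 + 50470 + 61920 + 29120 + 71060 + 98580 + 450180 + 188505 = 1586370
Sum of weights = 100 + 703 + 582 + 98 + 774 + 56 + 187 + 636 + 732 + 639 = 4507
Weighted mean = 1586370 / 4507 = 351.97914

350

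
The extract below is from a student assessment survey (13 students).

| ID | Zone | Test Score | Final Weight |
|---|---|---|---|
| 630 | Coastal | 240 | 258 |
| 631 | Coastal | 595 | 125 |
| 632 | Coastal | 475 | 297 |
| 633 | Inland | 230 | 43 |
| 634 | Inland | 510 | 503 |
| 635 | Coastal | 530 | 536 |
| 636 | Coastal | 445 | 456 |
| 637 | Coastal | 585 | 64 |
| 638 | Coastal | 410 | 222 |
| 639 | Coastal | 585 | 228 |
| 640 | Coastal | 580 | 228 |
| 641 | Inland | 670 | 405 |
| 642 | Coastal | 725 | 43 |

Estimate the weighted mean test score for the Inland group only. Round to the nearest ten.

570

Inland rows: 633, 634, 641
Weighted sum = 537770
Sum of weights = 951
Weighted mean = 537770 / 951 = 565.47844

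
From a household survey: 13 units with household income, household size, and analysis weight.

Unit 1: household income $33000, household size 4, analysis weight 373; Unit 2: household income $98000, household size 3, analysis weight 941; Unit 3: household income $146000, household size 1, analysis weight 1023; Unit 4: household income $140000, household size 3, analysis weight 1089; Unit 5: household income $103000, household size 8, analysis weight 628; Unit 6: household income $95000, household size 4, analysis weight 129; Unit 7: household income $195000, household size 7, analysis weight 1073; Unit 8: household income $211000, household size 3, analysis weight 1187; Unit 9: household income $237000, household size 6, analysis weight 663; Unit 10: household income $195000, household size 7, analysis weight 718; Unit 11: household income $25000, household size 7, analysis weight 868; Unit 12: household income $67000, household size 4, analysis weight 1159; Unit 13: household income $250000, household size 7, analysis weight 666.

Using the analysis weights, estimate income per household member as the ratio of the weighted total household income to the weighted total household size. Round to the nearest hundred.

Σ wᵢ·y = 1505970000
Σ wᵢ·x = 49595
Ratio = 1505970000 / 49595 = 30365.359

30400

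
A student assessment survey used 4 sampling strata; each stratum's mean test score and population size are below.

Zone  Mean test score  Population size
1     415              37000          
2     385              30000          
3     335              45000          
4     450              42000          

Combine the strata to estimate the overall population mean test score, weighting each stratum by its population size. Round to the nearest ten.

400

Σ Nₕ·x̄ₕ = 415×37000 + 385×30000 + 335×45000 + 450×42000
  = 15355000 + 11550000 + 15075000 + 18900000 = 60880000
Σ Nₕ = 37000 + 30000 + 45000 + 42000 = 154000
Overall mean = 60880000 / 154000 = 395.32468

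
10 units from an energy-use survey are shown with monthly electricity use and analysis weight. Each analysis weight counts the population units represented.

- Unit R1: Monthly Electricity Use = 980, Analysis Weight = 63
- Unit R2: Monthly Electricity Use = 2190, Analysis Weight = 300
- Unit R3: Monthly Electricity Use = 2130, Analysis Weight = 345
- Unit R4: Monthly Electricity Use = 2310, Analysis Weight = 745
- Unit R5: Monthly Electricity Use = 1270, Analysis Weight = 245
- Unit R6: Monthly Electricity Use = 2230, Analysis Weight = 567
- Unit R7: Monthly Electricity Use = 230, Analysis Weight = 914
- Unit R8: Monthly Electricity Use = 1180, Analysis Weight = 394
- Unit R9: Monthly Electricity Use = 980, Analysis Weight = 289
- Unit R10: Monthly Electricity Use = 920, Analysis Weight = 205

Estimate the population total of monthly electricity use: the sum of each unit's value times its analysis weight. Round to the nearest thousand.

5897000

Weighted total = 980×63 + 2190×300 + 2130×345 + 2310×745 + 1270×245 + 2230×567 + 230×914 + 1180×394 + 980×289 + 920×205
  = 61740 + 657000 + 734850 + 1720950 + 311150 + 1264410 + 210220 + 464920 + 283220 + 188600 = 5897060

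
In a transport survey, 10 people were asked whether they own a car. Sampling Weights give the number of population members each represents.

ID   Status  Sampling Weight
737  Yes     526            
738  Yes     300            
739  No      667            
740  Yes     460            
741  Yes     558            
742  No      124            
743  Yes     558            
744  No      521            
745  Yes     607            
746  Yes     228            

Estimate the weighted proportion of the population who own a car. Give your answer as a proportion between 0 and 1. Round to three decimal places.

Sum of weights for 'Yes' = 526 + 300 + 460 + 558 + 558 + 607 + 228 = 3237
Total weight = 4549
Weighted proportion = 3237 / 4549 = 0.71158496

0.712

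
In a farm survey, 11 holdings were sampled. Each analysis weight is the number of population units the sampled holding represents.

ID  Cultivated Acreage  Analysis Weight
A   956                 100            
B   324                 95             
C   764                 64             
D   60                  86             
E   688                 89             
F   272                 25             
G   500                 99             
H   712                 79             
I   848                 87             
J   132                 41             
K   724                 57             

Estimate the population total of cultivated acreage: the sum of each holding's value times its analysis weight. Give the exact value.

Weighted total = 956×100 + 324×95 + 764×64 + 60×86 + 688×89 + 272×25 + 500×99 + 712×79 + 848×87 + 132×41 + 724×57
  = 95600 + 30780 + 48896 + 5160 + 61232 + 6800 + 49500 + 56248 + 73776 + 5412 + 41268 = 474672

474672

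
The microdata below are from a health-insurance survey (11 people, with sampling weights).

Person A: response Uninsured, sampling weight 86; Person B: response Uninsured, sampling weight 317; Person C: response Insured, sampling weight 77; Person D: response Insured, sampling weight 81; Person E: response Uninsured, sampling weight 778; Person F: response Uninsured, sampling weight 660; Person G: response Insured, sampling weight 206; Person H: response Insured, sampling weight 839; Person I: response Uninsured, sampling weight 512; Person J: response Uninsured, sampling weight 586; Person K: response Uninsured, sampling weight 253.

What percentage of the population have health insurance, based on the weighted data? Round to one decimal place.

27.4

Sum of weights for 'Insured' = 77 + 81 + 206 + 839 = 1203
Total weight = 86 + 317 + 77 + 81 + 778 + 660 + 206 + 839 + 512 + 586 + 253 = 4395
Weighted proportion = 1203 / 4395 = 0.27372014 → 27.372014%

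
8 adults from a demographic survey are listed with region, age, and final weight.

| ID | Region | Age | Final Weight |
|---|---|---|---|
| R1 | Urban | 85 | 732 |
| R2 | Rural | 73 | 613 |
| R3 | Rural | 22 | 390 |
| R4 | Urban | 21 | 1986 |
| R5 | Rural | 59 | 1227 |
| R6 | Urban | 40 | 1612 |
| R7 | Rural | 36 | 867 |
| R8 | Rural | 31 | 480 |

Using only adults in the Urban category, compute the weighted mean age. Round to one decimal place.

Urban rows: R1, R4, R6
Weighted sum = 85×732 + 21×1986 + 40×1612
  = 62220 + 41706 + 64480 = 168406
Sum of weights = 732 + 1986 + 1612 = 4330
Weighted mean = 168406 / 4330 = 38.892841

38.9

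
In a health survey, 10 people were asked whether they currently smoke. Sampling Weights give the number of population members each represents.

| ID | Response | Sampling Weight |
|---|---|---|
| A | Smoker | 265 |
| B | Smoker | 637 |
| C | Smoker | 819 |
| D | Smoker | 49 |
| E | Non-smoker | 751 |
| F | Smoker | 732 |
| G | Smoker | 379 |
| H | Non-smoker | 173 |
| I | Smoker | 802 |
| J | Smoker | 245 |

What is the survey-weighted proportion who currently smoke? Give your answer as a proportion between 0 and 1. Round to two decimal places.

0.81

Sum of weights for 'Smoker' = 265 + 637 + 819 + 49 + 732 + 379 + 802 + 245 = 3928
Total weight = 265 + 637 + 819 + 49 + 751 + 732 + 379 + 173 + 802 + 245 = 4852
Weighted proportion = 3928 / 4852 = 0.80956307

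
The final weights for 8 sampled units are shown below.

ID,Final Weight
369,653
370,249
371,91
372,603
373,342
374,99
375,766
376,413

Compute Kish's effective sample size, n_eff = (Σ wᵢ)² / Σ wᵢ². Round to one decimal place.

Σ wᵢ = 653 + 249 + 91 + 603 + 342 + 99 + 766 + 413 = 3216
Σ wᵢ² = 426409 + 62001 + 8281 + 363609 + 116964 + 9801 + 586756 + 170569 = 1744390
n_eff = 3216² / 1744390 = 10342656 / 1744390 = 5.9290961

5.9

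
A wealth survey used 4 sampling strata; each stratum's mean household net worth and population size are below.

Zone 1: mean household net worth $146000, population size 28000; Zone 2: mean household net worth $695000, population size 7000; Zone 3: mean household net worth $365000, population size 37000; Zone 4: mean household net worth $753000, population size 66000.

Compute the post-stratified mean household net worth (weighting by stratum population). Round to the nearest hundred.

522900

Σ Nₕ·x̄ₕ = 146000×28000 + 695000×7000 + 365000×37000 + 753000×66000
  = 72156000000
Σ Nₕ = 28000 + 7000 + 37000 + 66000 = 138000
Overall mean = 72156000000 / 138000 = 522869.57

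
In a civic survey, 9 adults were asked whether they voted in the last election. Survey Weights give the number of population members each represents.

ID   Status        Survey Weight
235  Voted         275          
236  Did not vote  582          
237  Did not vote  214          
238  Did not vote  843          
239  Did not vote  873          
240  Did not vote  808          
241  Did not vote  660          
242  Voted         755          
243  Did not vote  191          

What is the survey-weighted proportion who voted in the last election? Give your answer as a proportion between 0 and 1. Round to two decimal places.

0.20

Sum of weights for 'Voted' = 275 + 755 = 1030
Total weight = 275 + 582 + 214 + 843 + 873 + 808 + 660 + 755 + 191 = 5201
Weighted proportion = 1030 / 5201 = 0.19803884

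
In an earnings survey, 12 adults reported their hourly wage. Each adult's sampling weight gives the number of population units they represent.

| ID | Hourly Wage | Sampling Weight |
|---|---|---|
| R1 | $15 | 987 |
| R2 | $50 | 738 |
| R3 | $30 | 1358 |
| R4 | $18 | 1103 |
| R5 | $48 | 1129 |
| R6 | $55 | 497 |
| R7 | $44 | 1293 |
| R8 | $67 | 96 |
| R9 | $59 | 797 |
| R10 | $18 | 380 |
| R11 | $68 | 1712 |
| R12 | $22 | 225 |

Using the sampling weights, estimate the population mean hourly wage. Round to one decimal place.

41.9

Weighted sum = 15×987 + 50×738 + 30×1358 + 18×1103 + 48×1129 + 55×497 + 44×1293 + 67×96 + 59×797 + 18×380 + 68×1712 + 22×225
  = 14805 + 36900 + 40740 + 19854 + 54192 + 27335 + 56892 + 6432 + 47023 + 6840 + 116416 + 4950 = 432379
Sum of weights = 987 + 738 + 1358 + 1103 + 1129 + 497 + 1293 + 96 + 797 + 380 + 1712 + 225 = 10315
Weighted mean = 432379 / 10315 = 41.917499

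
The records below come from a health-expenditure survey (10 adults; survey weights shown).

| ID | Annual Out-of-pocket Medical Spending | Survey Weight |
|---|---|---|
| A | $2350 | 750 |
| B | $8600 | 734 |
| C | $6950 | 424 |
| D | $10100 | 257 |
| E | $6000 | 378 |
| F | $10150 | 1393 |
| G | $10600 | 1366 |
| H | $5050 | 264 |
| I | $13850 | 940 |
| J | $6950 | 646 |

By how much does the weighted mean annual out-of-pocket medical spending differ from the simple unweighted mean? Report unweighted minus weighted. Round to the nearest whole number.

-797

Unweighted sum = 2350 + 8600 + 6950 + 10100 + 6000 + 10150 + 10600 + 5050 + 13850 + 6950 = 80600
Unweighted mean = 80600 / 10 = 8060
Weighted sum = 2350×750 + 8600×734 + 6950×424 + 10100×257 + 6000×378 + 10150×1393 + 10600×1366 + 5050×264 + 13850×940 + 6950×646
  = 63345850
Sum of weights = 7152
Weighted mean = 63345850 / 7152 = 8857.0819
Difference (unweighted minus weighted) = -797.08194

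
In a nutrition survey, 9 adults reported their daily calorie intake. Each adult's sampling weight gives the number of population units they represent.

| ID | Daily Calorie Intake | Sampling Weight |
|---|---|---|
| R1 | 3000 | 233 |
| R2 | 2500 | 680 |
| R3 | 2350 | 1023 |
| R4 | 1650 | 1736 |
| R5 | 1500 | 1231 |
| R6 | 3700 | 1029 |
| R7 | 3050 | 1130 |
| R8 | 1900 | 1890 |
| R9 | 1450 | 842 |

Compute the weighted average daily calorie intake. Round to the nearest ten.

2200

Weighted sum = 3000×233 + 2500×680 + 2350×1023 + 1650×1736 + 1500×1231 + 3700×1029 + 3050×1130 + 1900×1890 + 1450×842
  = 699000 + 1700000 + 2404050 + 2864400 + 1846500 + 3807300 + 3446500 + 3591000 + 1220900 = 21579650
Sum of weights = 233 + 680 + 1023 + 1736 + 1231 + 1029 + 1130 + 1890 + 842 = 9794
Weighted mean = 21579650 / 9794 = 2203.3541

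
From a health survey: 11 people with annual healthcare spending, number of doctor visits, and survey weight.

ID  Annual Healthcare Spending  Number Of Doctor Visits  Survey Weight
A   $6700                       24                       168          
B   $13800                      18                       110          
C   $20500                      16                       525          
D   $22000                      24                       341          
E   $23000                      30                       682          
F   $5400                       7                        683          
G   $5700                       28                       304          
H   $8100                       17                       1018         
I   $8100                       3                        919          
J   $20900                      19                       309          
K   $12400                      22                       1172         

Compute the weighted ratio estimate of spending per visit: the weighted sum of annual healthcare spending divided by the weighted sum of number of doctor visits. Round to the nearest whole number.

Σ wᵢ·y = 6700×168 + 13800×110 + 20500×525 + 22000×341 + 23000×682 + 5400×683 + 5700×304 + 8100×1018 + 8100×919 + 20900×309 + 12400×1172
  = 1125600 + 1518000 + 10762500 + 7502000 + 15686000 + 3688200 + 1732800 + 8245800 + 7443900 + 6458100 + 14532800 = 78695700
Σ wᵢ·x = 108067
Ratio = 78695700 / 108067 = 728.21213

728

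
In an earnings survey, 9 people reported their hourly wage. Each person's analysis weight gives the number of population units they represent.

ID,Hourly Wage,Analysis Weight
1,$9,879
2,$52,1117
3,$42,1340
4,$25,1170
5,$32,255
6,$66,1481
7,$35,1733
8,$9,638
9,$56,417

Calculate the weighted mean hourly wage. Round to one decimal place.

38.4

Weighted sum = 9×879 + 52×1117 + 42×1340 + 25×1170 + 32×255 + 66×1481 + 35×1733 + 9×638 + 56×417
  = 347180
Sum of weights = 9030
Weighted mean = 347180 / 9030 = 38.447398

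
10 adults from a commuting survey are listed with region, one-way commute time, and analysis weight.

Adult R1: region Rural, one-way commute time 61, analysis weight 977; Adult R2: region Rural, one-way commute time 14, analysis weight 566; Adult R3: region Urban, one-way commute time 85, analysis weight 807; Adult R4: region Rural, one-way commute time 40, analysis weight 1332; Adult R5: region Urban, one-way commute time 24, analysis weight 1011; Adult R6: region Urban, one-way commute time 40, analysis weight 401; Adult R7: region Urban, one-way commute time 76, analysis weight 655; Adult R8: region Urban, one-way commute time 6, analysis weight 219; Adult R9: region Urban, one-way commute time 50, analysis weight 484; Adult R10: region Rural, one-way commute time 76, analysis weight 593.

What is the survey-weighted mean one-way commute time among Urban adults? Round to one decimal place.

51.5

Urban rows: R3, R5, R6, R7, R8, R9
Weighted sum = 85×807 + 24×1011 + 40×401 + 76×655 + 6×219 + 50×484
  = 68595 + 24264 + 16040 + 49780 + 1314 + 24200 = 184193
Sum of weights = 3577
Weighted mean = 184193 / 3577 = 51.49371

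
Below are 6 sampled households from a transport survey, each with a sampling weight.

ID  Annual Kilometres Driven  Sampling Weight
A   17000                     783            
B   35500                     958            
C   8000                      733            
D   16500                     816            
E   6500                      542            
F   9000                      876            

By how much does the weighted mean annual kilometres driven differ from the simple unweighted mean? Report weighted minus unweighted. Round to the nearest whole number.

Unweighted sum = 17000 + 35500 + 8000 + 16500 + 6500 + 9000 = 92500
Unweighted mean = 92500 / 6 = 15416.667
Weighted sum = 17000×783 + 35500×958 + 8000×733 + 16500×816 + 6500×542 + 9000×876
  = 13311000 + 34009000 + 5864000 + 13464000 + 3523000 + 7884000 = 78055000
Sum of weights = 783 + 958 + 733 + 816 + 542 + 876 = 4708
Weighted mean = 78055000 / 4708 = 16579.227
Difference (weighted minus unweighted) = 1162.5602

1163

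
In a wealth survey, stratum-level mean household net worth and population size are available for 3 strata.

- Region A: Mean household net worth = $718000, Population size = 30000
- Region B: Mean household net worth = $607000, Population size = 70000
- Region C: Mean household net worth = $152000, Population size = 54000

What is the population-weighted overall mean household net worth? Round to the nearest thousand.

469000

Σ Nₕ·x̄ₕ = 718000×30000 + 607000×70000 + 152000×54000
  = 21540000000 + 42490000000 + 8208000000 = 72238000000
Σ Nₕ = 30000 + 70000 + 54000 = 154000
Overall mean = 72238000000 / 154000 = 469077.92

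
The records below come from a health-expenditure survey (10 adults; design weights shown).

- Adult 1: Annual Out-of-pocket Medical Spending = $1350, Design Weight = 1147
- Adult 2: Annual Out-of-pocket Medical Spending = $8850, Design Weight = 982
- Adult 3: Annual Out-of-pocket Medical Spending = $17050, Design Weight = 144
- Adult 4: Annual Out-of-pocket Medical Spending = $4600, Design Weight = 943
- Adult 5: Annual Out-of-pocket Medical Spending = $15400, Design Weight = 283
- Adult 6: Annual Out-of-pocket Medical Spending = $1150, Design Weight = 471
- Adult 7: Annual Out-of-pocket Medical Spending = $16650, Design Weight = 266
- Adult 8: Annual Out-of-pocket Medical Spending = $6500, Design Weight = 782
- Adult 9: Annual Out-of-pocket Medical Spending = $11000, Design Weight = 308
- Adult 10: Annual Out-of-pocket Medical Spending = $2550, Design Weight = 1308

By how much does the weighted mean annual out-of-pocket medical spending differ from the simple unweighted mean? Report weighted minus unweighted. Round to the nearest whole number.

Unweighted sum = 1350 + 8850 + 17050 + 4600 + 15400 + 1150 + 16650 + 6500 + 11000 + 2550 = 85100
Unweighted mean = 85100 / 10 = 8510
Weighted sum = 1350×1147 + 8850×982 + 17050×144 + 4600×943 + 15400×283 + 1150×471 + 16650×266 + 6500×782 + 11000×308 + 2550×1308
  = 1548450 + 8690700 + 2455200 + 4337800 + 4358200 + 541650 + 4428900 + 5083000 + 3388000 + 3335400 = 38167300
Sum of weights = 1147 + 982 + 144 + 943 + 283 + 471 + 266 + 782 + 308 + 1308 = 6634
Weighted mean = 38167300 / 6634 = 5753.2861
Difference (weighted minus unweighted) = -2756.7139

-2757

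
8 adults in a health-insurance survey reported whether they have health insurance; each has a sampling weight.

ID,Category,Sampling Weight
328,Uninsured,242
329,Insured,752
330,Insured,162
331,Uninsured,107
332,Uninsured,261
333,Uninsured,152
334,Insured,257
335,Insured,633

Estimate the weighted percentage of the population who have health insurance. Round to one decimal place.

70.3

Sum of weights for 'Insured' = 752 + 162 + 257 + 633 = 1804
Total weight = 242 + 752 + 162 + 107 + 261 + 152 + 257 + 633 = 2566
Weighted proportion = 1804 / 2566 = 0.70303975 → 70.303975%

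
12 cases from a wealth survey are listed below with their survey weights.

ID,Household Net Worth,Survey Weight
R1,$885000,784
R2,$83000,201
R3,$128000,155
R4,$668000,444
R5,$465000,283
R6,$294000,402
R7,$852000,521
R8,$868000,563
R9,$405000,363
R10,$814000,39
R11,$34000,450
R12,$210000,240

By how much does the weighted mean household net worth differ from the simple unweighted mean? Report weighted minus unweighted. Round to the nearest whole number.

Unweighted sum = 885000 + 83000 + 128000 + 668000 + 465000 + 294000 + 852000 + 868000 + 405000 + 814000 + 34000 + 210000 = 5706000
Unweighted mean = 5706000 / 12 = 475500
Weighted sum = 885000×784 + 83000×201 + 128000×155 + 668000×444 + 465000×283 + 294000×402 + 852000×521 + 868000×563 + 405000×363 + 814000×39 + 34000×450 + 210000×240
  = 693840000 + 16683000 + 19840000 + 296592000 + 131595000 + 118188000 + 443892000 + 488684000 + 147015000 + 31746000 + 15300000 + 50400000 = 2453775000
Sum of weights = 784 + 201 + 155 + 444 + 283 + 402 + 521 + 563 + 363 + 39 + 450 + 240 = 4445
Weighted mean = 2453775000 / 4445 = 552030.37
Difference (weighted minus unweighted) = 76530.371

76530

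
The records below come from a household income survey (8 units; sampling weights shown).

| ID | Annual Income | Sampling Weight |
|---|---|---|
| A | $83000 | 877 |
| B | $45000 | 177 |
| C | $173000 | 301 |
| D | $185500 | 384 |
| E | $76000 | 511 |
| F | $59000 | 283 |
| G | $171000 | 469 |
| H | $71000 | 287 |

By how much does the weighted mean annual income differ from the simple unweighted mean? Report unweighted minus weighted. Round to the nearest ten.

-1570

Unweighted sum = 83000 + 45000 + 173000 + 185500 + 76000 + 59000 + 171000 + 71000 = 863500
Unweighted mean = 863500 / 8 = 107937.5
Weighted sum = 83000×877 + 45000×177 + 173000×301 + 185500×384 + 76000×511 + 59000×283 + 171000×469 + 71000×287
  = 360170000
Sum of weights = 877 + 177 + 301 + 384 + 511 + 283 + 469 + 287 = 3289
Weighted mean = 360170000 / 3289 = 109507.45
Difference (unweighted minus weighted) = -1569.9491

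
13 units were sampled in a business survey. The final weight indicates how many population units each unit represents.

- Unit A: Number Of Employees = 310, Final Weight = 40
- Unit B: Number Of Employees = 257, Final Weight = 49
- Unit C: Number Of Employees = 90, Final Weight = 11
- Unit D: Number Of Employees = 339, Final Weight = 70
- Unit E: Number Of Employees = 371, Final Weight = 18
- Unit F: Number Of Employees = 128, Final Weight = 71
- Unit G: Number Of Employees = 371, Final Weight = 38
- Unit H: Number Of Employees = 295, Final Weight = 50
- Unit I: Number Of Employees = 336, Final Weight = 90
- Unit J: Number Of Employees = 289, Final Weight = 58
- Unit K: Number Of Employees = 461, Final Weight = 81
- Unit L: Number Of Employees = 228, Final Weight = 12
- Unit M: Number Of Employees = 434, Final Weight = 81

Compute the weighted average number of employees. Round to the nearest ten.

320

Weighted sum = 216560
Sum of weights = 669
Weighted mean = 216560 / 669 = 323.70703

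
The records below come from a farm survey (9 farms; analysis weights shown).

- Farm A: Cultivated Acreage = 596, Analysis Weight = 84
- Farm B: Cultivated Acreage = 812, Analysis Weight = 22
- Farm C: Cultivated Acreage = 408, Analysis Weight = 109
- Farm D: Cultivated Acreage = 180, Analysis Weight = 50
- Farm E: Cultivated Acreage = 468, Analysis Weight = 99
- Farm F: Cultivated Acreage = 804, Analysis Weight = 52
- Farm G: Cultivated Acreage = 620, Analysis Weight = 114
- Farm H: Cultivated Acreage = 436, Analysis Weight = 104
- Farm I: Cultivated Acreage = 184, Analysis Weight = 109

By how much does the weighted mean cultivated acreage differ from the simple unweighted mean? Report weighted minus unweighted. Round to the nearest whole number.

Unweighted sum = 596 + 812 + 408 + 180 + 468 + 804 + 620 + 436 + 184 = 4508
Unweighted mean = 4508 / 9 = 500.88889
Weighted sum = 596×84 + 812×22 + 408×109 + 180×50 + 468×99 + 804×52 + 620×114 + 436×104 + 184×109
  = 50064 + 17864 + 44472 + 9000 + 46332 + 41808 + 70680 + 45344 + 20056 = 345620
Sum of weights = 743
Weighted mean = 345620 / 743 = 465.16824
Difference (weighted minus unweighted) = -35.720652

-36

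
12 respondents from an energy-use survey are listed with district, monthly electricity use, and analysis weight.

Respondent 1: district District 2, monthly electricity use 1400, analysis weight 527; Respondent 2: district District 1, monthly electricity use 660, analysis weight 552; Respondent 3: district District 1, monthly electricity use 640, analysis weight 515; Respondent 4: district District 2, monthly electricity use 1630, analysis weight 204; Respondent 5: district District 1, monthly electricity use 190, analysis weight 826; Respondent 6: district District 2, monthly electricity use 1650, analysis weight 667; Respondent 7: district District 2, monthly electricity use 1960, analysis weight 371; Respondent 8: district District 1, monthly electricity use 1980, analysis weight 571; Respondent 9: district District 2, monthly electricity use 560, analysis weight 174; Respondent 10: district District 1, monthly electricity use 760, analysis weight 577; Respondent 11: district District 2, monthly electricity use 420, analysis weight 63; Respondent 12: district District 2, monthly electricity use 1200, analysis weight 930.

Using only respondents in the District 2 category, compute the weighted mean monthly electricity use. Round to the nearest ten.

District 2 rows: 1, 4, 6, 7, 9, 11, 12
Weighted sum = 4137930
Sum of weights = 527 + 204 + 667 + 371 + 174 + 63 + 930 = 2936
Weighted mean = 4137930 / 2936 = 1409.3767

1410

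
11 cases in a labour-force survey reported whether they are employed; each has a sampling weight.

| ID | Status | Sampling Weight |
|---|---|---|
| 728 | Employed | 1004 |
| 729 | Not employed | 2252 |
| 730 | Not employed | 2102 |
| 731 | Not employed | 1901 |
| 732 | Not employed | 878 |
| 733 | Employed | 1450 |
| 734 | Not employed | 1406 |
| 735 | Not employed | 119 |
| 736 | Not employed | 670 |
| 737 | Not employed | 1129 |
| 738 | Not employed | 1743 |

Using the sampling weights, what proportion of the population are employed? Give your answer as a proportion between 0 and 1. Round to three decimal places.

0.167

Sum of weights for 'Employed' = 1004 + 1450 = 2454
Total weight = 14654
Weighted proportion = 2454 / 14654 = 0.16746281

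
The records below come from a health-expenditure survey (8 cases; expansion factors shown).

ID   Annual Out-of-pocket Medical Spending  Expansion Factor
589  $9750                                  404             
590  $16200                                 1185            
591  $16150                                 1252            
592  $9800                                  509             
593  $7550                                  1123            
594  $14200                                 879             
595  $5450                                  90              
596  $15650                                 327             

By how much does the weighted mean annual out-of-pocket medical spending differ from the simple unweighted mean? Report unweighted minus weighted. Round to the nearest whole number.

Unweighted sum = 9750 + 16200 + 16150 + 9800 + 7550 + 14200 + 5450 + 15650 = 94750
Unweighted mean = 94750 / 8 = 11843.75
Weighted sum = 9750×404 + 16200×1185 + 16150×1252 + 9800×509 + 7550×1123 + 14200×879 + 5450×90 + 15650×327
  = 74912500
Sum of weights = 404 + 1185 + 1252 + 509 + 1123 + 879 + 90 + 327 = 5769
Weighted mean = 74912500 / 5769 = 12985.353
Difference (unweighted minus weighted) = -1141.6027

-1142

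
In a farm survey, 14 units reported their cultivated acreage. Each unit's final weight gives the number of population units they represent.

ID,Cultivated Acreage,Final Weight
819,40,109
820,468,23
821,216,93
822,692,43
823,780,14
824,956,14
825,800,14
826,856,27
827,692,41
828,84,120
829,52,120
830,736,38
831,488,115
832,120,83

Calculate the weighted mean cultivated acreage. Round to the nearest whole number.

Weighted sum = 262324
Sum of weights = 854
Weighted mean = 262324 / 854 = 307.17096

307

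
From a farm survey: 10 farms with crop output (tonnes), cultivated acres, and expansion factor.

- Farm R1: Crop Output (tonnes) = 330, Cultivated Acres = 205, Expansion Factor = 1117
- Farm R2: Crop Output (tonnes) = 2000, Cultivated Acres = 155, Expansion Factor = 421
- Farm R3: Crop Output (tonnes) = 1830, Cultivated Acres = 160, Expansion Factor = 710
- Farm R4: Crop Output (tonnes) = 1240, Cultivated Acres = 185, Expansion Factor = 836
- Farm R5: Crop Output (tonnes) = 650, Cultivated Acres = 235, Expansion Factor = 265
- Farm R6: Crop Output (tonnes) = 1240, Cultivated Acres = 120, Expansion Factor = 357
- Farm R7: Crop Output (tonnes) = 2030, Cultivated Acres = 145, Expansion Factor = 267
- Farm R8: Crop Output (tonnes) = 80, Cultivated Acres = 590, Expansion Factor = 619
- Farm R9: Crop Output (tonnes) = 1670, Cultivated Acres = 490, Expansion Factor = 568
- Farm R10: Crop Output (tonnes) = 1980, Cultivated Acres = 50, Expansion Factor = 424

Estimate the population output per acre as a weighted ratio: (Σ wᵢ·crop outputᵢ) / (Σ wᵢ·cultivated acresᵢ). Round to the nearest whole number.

5

Σ wᵢ·y = 6541090
Σ wᵢ·x = 1371060
Ratio = 6541090 / 1371060 = 4.770827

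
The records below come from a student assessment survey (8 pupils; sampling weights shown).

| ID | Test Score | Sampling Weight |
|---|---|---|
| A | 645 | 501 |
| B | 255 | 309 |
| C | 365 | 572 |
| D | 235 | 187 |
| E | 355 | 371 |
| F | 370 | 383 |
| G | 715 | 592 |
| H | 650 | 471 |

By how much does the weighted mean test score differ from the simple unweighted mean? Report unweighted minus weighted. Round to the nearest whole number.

Unweighted sum = 645 + 255 + 365 + 235 + 355 + 370 + 715 + 650 = 3590
Unweighted mean = 3590 / 8 = 448.75
Weighted sum = 1657510
Sum of weights = 3386
Weighted mean = 1657510 / 3386 = 489.51861
Difference (unweighted minus weighted) = -40.768606

-41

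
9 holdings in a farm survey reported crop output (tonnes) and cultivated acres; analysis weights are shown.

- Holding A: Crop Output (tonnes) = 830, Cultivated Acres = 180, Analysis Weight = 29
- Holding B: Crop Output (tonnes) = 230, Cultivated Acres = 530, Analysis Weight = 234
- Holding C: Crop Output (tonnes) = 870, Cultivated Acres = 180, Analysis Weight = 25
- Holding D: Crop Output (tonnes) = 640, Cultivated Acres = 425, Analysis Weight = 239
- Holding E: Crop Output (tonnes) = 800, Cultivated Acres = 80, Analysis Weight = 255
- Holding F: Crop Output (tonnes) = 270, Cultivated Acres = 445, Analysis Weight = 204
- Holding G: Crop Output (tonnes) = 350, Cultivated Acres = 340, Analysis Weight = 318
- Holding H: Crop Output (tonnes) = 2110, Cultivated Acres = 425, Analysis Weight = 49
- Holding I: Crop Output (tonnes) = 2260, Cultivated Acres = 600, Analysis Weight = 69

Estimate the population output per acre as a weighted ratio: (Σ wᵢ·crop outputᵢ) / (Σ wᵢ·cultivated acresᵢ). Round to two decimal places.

Σ wᵢ·y = 830×29 + 230×234 + 870×25 + 640×239 + 800×255 + 270×204 + 350×318 + 2110×49 + 2260×69
  = 882310
Σ wᵢ·x = 180×29 + 530×234 + 180×25 + 425×239 + 80×255 + 445×204 + 340×318 + 425×49 + 600×69
  = 516840
Ratio = 882310 / 516840 = 1.7071241

1.71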